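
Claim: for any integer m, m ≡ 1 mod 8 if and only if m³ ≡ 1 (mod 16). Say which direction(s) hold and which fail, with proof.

(⇒) fails; (⇐) holds.

(⟹) This fails: take m = 9. Then 9 ≡ 1 (mod 8), but 9³ = 729 ≡ 9 (mod 16), not 1.

(⟸) Conversely, the residues r modulo 16 with r³ ≡ 1 (mod 16) are exactly {1}, and each is ≡ 1 (mod 8).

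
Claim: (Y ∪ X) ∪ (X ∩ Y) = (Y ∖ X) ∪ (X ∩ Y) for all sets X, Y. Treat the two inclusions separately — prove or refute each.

(⊆) fails; (⊇) holds.

Reverse inclusion. Let x ∈ (Y ∖ X) ∪ (X ∩ Y). Then either x ∈ Y and x ∉ X; or x ∈ X ∩ Y. In each case x ∈ (Y ∪ X) ∪ (X ∩ Y), so (Y ∖ X) ∪ (X ∩ Y) ⊆ (Y ∪ X) ∪ (X ∩ Y).

Forward inclusion. This inclusion fails. Take X = {1}, Y = ∅; then 1 ∈ (Y ∪ X) ∪ (X ∩ Y) but 1 ∉ (Y ∖ X) ∪ (X ∩ Y).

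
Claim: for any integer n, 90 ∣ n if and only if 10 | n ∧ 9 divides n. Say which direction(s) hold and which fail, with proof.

Both implications hold.

(⟸) Suppose 10 ∣ n and 9 ∣ n. Any common multiple of 10 and 9 is a multiple of their lcm; here gcd(10, 9) = 1, so lcm(10, 9) = 10·9 = 90, so 90 ∣ n.

(⟹) If 90 ∣ n, write n = 90q. Since 90 = 9·10, n = 10·(9q), so 10 ∣ n; and since 90 = 10·9, n = 9·(10q), so 9 ∣ n.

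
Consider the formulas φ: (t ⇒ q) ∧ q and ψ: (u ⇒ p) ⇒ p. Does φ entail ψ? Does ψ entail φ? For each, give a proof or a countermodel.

Forward direction. This fails. Under t = F, q = T, p = F, u = F, the left side is true but the right side is false.

Converse. This fails. Under t = F, q = F, p = T, u = F, the left side is false but the right side is true.

Both directions fail.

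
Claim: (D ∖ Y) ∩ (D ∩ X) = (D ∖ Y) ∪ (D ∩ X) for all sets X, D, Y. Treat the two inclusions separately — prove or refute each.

The sets are not equal: only the forward inclusion holds.

(⊆) Let x ∈ (D ∖ Y) ∩ (D ∩ X). Then x ∈ X ∩ D and x ∉ Y, from which x ∈ (D ∖ Y) ∪ (D ∩ X).

(⊇) This inclusion fails. Take X = ∅, D = {1}, Y = ∅; then 1 ∈ (D ∖ Y) ∪ (D ∩ X) but 1 ∉ (D ∖ Y) ∩ (D ∩ X).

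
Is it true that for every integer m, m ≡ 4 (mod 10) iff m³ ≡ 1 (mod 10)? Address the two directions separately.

[⇒] This fails: take m = 4. Then 4 ≡ 4 (mod 10), but 4³ = 64 ≡ 4 (mod 10), not 1.

[⇐] This fails: take m = 1. Then 1³ = 1 ≡ 1 (mod 10), yet 1 ≡ 1 (mod 10), not 4.

Neither implication holds.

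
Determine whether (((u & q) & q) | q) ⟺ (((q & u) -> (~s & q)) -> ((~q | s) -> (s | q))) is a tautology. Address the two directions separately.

(→) Assume the antecedent. If u is true, the antecedent forces (u = T, q = T, s = F) or (u = T, q = T, s = T), and the consequent holds there. If u is false, the antecedent forces (u = F, q = T, s = F) or (u = F, q = T, s = T), and the consequent holds there. Either way the consequent holds.

(←) This fails. Under u = F, q = F, s = T, the left side is false but the right side is true.

The forward direction holds; the converse fails.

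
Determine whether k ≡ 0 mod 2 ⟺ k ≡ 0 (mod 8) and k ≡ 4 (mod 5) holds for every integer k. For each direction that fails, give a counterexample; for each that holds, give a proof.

Only the reverse direction holds.

(⟹) This fails: k = 0 gives 0 ≡ 0 (mod 2) but 0 ≡ 0 (mod 5), so the conjunction on the right does not hold.

(⟸) Conversely, if k ≡ 0 (mod 8) and k ≡ 4 (mod 5), then by the Chinese remainder theorem k ≡ 24 (mod 40). Since 24 ≡ 0 (mod 2) and 2 ∣ 40, we get k ≡ 0 (mod 2).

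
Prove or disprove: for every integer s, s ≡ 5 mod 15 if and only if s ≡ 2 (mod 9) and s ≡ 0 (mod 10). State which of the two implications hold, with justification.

Forward direction. This fails: s = 65 gives 65 ≡ 5 (mod 15) but 65 ≡ 5 (mod 10), so the conjunction on the right does not hold.

Converse. If s ≡ 2 (mod 9) and s ≡ 0 (mod 10), then by the Chinese remainder theorem s ≡ 20 (mod 90). Since 20 ≡ 5 (mod 15) and 15 ∣ 90, we get s ≡ 5 (mod 15).

Not equivalent: only (⇐) holds.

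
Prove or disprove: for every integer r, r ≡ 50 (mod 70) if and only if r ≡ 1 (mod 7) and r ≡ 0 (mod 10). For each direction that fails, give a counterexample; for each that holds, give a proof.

Both directions hold.

Forward direction. Suppose r ≡ 50 (mod 70); write r = 70j + 50. Since 7 ∣ 70, reducing mod 7 gives r ≡ 50 ≡ 1 (mod 7); since 10 ∣ 70, reducing mod 10 gives r ≡ 50 ≡ 0 (mod 10).

Converse. If r ≡ 1 (mod 7) and r ≡ 0 (mod 10), then by the Chinese remainder theorem r ≡ 50 (mod 70). This is exactly r ≡ 50 (mod 70).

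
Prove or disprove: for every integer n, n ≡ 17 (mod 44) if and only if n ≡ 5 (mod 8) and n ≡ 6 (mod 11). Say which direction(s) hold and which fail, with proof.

Only the reverse direction holds.

(⇒) This fails: n = 17 gives 17 ≡ 17 (mod 44) but 17 ≡ 1 (mod 8), so the conjunction on the right does not hold.

(⇐) Conversely, if n ≡ 5 (mod 8) and n ≡ 6 (mod 11), then by the Chinese remainder theorem n ≡ 61 (mod 88). Since 61 ≡ 17 (mod 44) and 44 ∣ 88, we get n ≡ 17 (mod 44).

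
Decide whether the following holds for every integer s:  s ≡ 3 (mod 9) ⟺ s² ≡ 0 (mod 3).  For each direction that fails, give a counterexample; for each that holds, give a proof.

(⇒) holds; (⇐) fails.

(⇒) Suppose s ≡ 3 (mod 9). Then s² ≡ 3² = 9 (mod 9), and since 3 ∣ 9, also s² ≡ 0 (mod 3).

(⇐) This fails: take s = 0. Then 0² = 0 ≡ 0 (mod 3), yet 0 ≡ 0 (mod 9), not 3.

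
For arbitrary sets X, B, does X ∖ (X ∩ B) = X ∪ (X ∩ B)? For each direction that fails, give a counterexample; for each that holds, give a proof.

(⟸) This inclusion fails. Take X = {1}, B = {1}; then 1 ∈ X ∪ (X ∩ B) but 1 ∉ X ∖ (X ∩ B).

(⟹) Let x ∈ X ∖ (X ∩ B). Then x ∈ X and x ∉ B, from which x ∈ X ∪ (X ∩ B).

Only the forward inclusion holds.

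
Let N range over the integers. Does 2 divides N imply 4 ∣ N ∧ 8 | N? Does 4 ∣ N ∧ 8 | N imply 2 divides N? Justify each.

(⇒) fails; (⇐) holds.

(⟸) Suppose 4 ∣ N and 8 ∣ N. Any common multiple of 4 and 8 is a multiple of their lcm; here lcm(4, 8) = 4·8/gcd(4, 8) = 32/4 = 8, so 8 ∣ N. Since 2 ∣ 8, it follows that 2 ∣ N.

(⟹) This fails: take N = 2. Certainly 2 ∣ 2, but 4 ∤ 2.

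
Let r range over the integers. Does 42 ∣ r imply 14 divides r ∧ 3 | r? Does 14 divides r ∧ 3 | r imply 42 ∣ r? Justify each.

Forward direction. If 42 ∣ r, write r = 42q. Since 42 = 3·14, r = 14·(3q), so 14 ∣ r; and since 42 = 14·3, r = 3·(14q), so 3 ∣ r.

Converse. Suppose 14 ∣ r and 3 ∣ r. Any common multiple of 14 and 3 is a multiple of their lcm; here gcd(14, 3) = 1, so lcm(14, 3) = 14·3 = 42, so 42 ∣ r.

Both directions hold; the statement is true.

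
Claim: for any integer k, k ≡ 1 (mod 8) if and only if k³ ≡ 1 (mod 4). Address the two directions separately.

Not equivalent: only (⇒) holds.

(⟹) Suppose k ≡ 1 (mod 8). Then k³ ≡ 1³ = 1 (mod 8), and since 4 ∣ 8, also k³ ≡ 1 (mod 4).

(⟸) This fails: take k = 5. Then 5³ = 125 ≡ 1 (mod 4), yet 5 ≡ 5 (mod 8), not 1.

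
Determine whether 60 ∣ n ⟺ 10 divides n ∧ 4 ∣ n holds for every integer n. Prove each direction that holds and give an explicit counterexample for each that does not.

Forward direction. If 60 ∣ n, write n = 60q. Since 60 = 6·10, n = 10·(6q), so 10 ∣ n; and since 60 = 15·4, n = 4·(15q), so 4 ∣ n.

Converse. This fails: take n = 20. Both 10 ∣ 20 and 4 ∣ 20, yet 20 is not a multiple of 60 (since 20 = 0·60 + 20), so 60 ∤ 20.

Only the forward direction holds.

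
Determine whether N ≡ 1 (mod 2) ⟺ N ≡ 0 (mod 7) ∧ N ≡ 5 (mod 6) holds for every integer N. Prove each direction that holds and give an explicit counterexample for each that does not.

(⟹) This fails: N = 1 gives 1 ≡ 1 (mod 2) but 1 ≡ 1 (mod 7), so the conjunction on the right does not hold.

(⟸) Conversely, if N ≡ 0 (mod 7) and N ≡ 5 (mod 6), then by the Chinese remainder theorem N ≡ 35 (mod 42). Since 35 ≡ 1 (mod 2) and 2 ∣ 42, we get N ≡ 1 (mod 2).

Only the reverse direction holds.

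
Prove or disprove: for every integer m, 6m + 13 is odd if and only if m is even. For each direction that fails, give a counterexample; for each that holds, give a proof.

Only the reverse direction holds.

(←) Suppose m is even. Since 6 is even, 6m is even for every m, so 6m + 13 has the same parity as 13, which is odd. Hence 6m + 13 is odd.

(→) This fails: take m = 5. Then 6m + 13 = 43, which is odd, yet m = 5 is odd, not even.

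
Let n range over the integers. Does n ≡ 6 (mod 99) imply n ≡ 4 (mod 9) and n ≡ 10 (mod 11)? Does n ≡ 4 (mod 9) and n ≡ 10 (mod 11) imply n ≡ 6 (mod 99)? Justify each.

(⇒) fails and (⇐) fails.

(⇒) This fails: n = 6 gives 6 ≡ 6 (mod 99) but 6 ≡ 6 (mod 9), so the conjunction on the right does not hold.

(⇐) This fails: n = 76 satisfies both congruences on the right (76 ≡ 4 mod 9 and 76 ≡ 10 mod 11) yet 76 ≡ 76 (mod 99), not 6.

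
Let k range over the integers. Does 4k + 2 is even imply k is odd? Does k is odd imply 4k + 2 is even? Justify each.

Not equivalent: only (⇐) holds.

(⇒) This fails: take k = 0. Then 4k + 2 = 2, which is even, yet k = 0 is even, not odd.

(⇐) Suppose k is odd. Since 4 is even, 4k is even for every k, so 4k + 2 has the same parity as 2, which is even. Hence 4k + 2 is even.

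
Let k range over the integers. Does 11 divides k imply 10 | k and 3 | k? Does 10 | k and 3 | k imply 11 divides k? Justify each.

(⟹) This fails: take k = 11. Certainly 11 ∣ 11, but 10 ∤ 11.

(⟸) This fails: take k = 30. Both 10 ∣ 30 and 3 ∣ 30, yet 30 is not a multiple of 11 (since 30 = 2·11 + 8), so 11 ∤ 30.

Neither implication holds.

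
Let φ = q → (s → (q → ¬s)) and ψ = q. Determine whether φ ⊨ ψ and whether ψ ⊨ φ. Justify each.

(→) This fails. Under s = F, q = F, the left side is true but the right side is false.

(←) This fails. Under s = T, q = T, the left side is false but the right side is true.

Neither implication holds.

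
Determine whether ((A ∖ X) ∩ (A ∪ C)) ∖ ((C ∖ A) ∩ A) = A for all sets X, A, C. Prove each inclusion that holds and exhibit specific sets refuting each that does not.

(⊆) Let x ∈ ((A ∖ X) ∩ (A ∪ C)) ∖ ((C ∖ A) ∩ A). Then either x ∈ A and x ∉ X, C; or x ∈ A ∩ C and x ∉ X. In each case x ∈ A, so ((A ∖ X) ∩ (A ∪ C)) ∖ ((C ∖ A) ∩ A) ⊆ A.

(⊇) This inclusion fails. Take X = {1}, A = {1}, C = ∅; then 1 ∈ A but 1 ∉ ((A ∖ X) ∩ (A ∪ C)) ∖ ((C ∖ A) ∩ A).

(⊆) holds; (⊇) fails.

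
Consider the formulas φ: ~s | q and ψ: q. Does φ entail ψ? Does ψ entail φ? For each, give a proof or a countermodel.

Only the reverse direction holds.

[⇒] This fails. Under q = F, s = F, the left side is true but the right side is false.

[⇐] Assume the antecedent. If q is true, ~s | q reduces to true regardless of the other variables. If q is false, the antecedent cannot hold. Either way ~s | q holds.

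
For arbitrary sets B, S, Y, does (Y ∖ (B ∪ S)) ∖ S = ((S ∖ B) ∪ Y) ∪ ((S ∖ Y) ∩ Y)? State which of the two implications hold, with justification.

Forward inclusion. Let x ∈ (Y ∖ (B ∪ S)) ∖ S. Then x ∈ Y and x ∉ B, S, from which x ∈ ((S ∖ B) ∪ Y) ∪ ((S ∖ Y) ∩ Y).

Reverse inclusion. This inclusion fails. Take B = ∅, S = {1}, Y = ∅; then 1 ∈ ((S ∖ B) ∪ Y) ∪ ((S ∖ Y) ∩ Y) but 1 ∉ (Y ∖ (B ∪ S)) ∖ S.

Only the forward inclusion holds.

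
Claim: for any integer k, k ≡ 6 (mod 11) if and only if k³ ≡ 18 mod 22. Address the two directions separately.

(←) The residues r modulo 22 with r³ ≡ 18 (mod 22) are exactly {6}, and each is ≡ 6 (mod 11).

(→) This fails: take k = 17. Then 17 ≡ 6 (mod 11), but 17³ = 4913 ≡ 7 (mod 22), not 18.

(⇒) fails; (⇐) holds.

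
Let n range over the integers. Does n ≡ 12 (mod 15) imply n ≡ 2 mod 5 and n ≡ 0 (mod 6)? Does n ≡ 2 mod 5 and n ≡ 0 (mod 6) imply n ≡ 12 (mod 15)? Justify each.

(⇒) fails; (⇐) holds.

(→) This fails: n = 27 gives 27 ≡ 12 (mod 15) but 27 ≡ 3 (mod 6), so the conjunction on the right does not hold.

(←) Conversely, if n ≡ 2 (mod 5) and n ≡ 0 (mod 6), then by the Chinese remainder theorem n ≡ 12 (mod 30). Since 12 ≡ 12 (mod 15) and 15 ∣ 30, we get n ≡ 12 (mod 15).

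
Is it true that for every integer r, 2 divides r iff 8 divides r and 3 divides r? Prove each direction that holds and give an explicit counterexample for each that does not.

(→) This fails: take r = 2. Certainly 2 ∣ 2, but 8 ∤ 2.

(←) Suppose 8 ∣ r and 3 ∣ r. Any common multiple of 8 and 3 is a multiple of their lcm; here gcd(8, 3) = 1, so lcm(8, 3) = 8·3 = 24, so 24 ∣ r. Since 2 ∣ 24, it follows that 2 ∣ r.

The forward direction fails; the converse holds.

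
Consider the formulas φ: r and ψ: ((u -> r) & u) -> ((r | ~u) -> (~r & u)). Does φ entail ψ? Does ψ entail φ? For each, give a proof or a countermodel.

Neither direction holds.

(→) This fails. Under u = T, r = T, the left side is true but the right side is false.

(←) This fails. Under u = F, r = F, the left side is false but the right side is true.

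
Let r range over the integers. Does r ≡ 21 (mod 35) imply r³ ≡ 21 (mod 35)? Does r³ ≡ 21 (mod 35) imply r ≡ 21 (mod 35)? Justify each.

Both directions hold; the statement is true.

(→) Suppose r ≡ 21 (mod 35). Write r = 35j + 21. Then (35j + 21)³ = 42875j³ + 77175j² + 46305j + 9261 = 35(1225j³ + 2205j² + 1323j + 264) + 21, so r³ ≡ 21 (mod 35).

(←) Conversely, suppose r³ ≡ 21 (mod 35). The only residue r in {0, …, 34} with r³ ≡ 21 (mod 35) is r = 21, so r ≡ 21 (mod 35).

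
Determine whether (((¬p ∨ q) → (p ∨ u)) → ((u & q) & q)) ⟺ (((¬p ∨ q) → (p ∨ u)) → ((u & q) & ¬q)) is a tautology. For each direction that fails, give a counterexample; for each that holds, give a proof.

Not equivalent: only (⇐) holds.

Converse. Assume the antecedent. If u is true, the antecedent cannot hold. If u is false, the antecedent forces (u = F, q = F, p = F) or (u = F, q = T, p = F), and the consequent holds there. Either way the consequent holds.

Forward direction. This fails. Under u = T, q = T, p = F, the left side is true but the right side is false.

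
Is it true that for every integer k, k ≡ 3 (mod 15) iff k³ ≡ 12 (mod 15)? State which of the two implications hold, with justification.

Both directions hold.

(→) Suppose k ≡ 3 (mod 15). Write k = 15j + 3. Then (15j + 3)³ = 3375j³ + 2025j² + 405j + 27 = 15(225j³ + 135j² + 27j + 1) + 12, so k³ ≡ 12 (mod 15).

(←) Conversely, suppose k³ ≡ 12 (mod 15). The only residue r in {0, …, 14} with r³ ≡ 12 (mod 15) is r = 3, so k ≡ 3 (mod 15).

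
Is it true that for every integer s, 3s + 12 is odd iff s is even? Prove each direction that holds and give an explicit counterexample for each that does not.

(⇒) fails and (⇐) fails.

[⇒] This fails: s = 3 gives 3s + 12 = 21, which is odd, but 3 is odd, not even.

[⇐] This also fails: s = 0 is even, but 3s + 12 = 12 is even, not odd.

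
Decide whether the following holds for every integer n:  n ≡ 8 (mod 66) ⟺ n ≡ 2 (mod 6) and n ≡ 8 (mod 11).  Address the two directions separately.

The biconditional holds.

[⇒] Suppose n ≡ 8 (mod 66); write n = 66j + 8. Since 6 ∣ 66, reducing mod 6 gives n ≡ 8 ≡ 2 (mod 6); since 11 ∣ 66, reducing mod 11 gives n ≡ 8 (mod 11).

[⇐] Conversely, if n ≡ 2 (mod 6) and n ≡ 8 (mod 11), then by the Chinese remainder theorem n ≡ 8 (mod 66). This is exactly n ≡ 8 (mod 66).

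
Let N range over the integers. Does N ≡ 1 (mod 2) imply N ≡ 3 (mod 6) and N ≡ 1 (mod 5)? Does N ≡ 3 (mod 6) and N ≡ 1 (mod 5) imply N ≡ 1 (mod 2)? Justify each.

The forward direction fails; the converse holds.

(→) This fails: N = 1 gives 1 ≡ 1 (mod 2) but 1 ≡ 1 (mod 6), so the conjunction on the right does not hold.

(←) Conversely, if N ≡ 3 (mod 6) and N ≡ 1 (mod 5), then by the Chinese remainder theorem N ≡ 21 (mod 30). Since 21 ≡ 1 (mod 2) and 2 ∣ 30, we get N ≡ 1 (mod 2).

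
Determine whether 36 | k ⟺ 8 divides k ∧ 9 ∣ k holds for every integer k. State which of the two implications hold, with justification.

Only the reverse direction holds.

(→) This fails: take k = 36. Certainly 36 ∣ 36, but 8 ∤ 36.

(←) Suppose 8 ∣ k and 9 ∣ k. Any common multiple of 8 and 9 is a multiple of their lcm; here gcd(8, 9) = 1, so lcm(8, 9) = 8·9 = 72, so 72 ∣ k. Since 36 ∣ 72, it follows that 36 ∣ k.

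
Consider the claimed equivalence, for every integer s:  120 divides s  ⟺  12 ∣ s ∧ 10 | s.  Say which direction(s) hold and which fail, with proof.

(⇒) If 120 ∣ s, write s = 120q. Since 120 = 10·12, s = 12·(10q), so 12 ∣ s; and since 120 = 12·10, s = 10·(12q), so 10 ∣ s.

(⇐) This fails: take s = 60. Both 12 ∣ 60 and 10 ∣ 60, yet 60 is not a multiple of 120 (since 60 = 0·120 + 60), so 120 ∤ 60.

(⇒) holds; (⇐) fails.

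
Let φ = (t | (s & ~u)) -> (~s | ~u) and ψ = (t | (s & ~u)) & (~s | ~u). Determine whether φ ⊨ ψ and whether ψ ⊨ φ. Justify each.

(←) Assume the antecedent. If u is true, the antecedent forces (u = T, s = F, t = T), and (t | (s & ~u)) -> (~s | ~u) holds there. If u is false, (t | (s & ~u)) -> (~s | ~u) reduces to true regardless of the other variables. Either way (t | (s & ~u)) -> (~s | ~u) holds.

(→) This fails. Under u = F, s = F, t = F, the left side is true but the right side is false.

Not equivalent: only (⇐) holds.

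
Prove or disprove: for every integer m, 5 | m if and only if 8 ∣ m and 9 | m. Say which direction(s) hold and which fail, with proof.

[⇒] This fails: take m = 5. Certainly 5 ∣ 5, but 8 ∤ 5.

[⇐] This fails: take m = 72. Both 8 ∣ 72 and 9 ∣ 72, yet 72 is not a multiple of 5 (since 72 = 14·5 + 2), so 5 ∤ 72.

(⇒) fails and (⇐) fails.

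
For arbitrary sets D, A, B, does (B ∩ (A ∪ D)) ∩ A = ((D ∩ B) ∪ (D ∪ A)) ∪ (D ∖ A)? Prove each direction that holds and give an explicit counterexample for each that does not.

(⊆) holds; (⊇) fails.

(⟹) Let x ∈ (B ∩ (A ∪ D)) ∩ A. Then either x ∈ A ∩ B and x ∉ D; or x ∈ D ∩ A ∩ B. In each case x ∈ ((D ∩ B) ∪ (D ∪ A)) ∪ (D ∖ A), so (B ∩ (A ∪ D)) ∩ A ⊆ ((D ∩ B) ∪ (D ∪ A)) ∪ (D ∖ A).

(⟸) This inclusion fails. Take D = {1}, A = ∅, B = ∅; then 1 ∈ ((D ∩ B) ∪ (D ∪ A)) ∪ (D ∖ A) but 1 ∉ (B ∩ (A ∪ D)) ∩ A.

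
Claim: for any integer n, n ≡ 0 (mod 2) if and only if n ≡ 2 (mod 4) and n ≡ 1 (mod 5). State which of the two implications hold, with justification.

(⟹) This fails: n = 0 gives 0 ≡ 0 (mod 2) but 0 ≡ 0 (mod 4), so the conjunction on the right does not hold.

(⟸) Conversely, if n ≡ 2 (mod 4) and n ≡ 1 (mod 5), then by the Chinese remainder theorem n ≡ 6 (mod 20). Since 6 ≡ 0 (mod 2) and 2 ∣ 20, we get n ≡ 0 (mod 2).

Only the reverse direction holds.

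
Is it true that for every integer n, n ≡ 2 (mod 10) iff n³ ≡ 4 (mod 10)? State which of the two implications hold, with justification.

(→) This fails: take n = 2. Then 2 ≡ 2 (mod 10), but 2³ = 8 ≡ 8 (mod 10), not 4.

(←) This fails: take n = 4. Then 4³ = 64 ≡ 4 (mod 10), yet 4 ≡ 4 (mod 10), not 2.

Neither implication holds.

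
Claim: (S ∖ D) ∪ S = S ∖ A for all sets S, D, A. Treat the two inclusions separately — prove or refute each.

(⊆) fails; (⊇) holds.

Reverse inclusion. Let x ∈ S ∖ A. Then either x ∈ S and x ∉ D, A; or x ∈ S ∩ D and x ∉ A. In each case x ∈ (S ∖ D) ∪ S, so S ∖ A ⊆ (S ∖ D) ∪ S.

Forward inclusion. This inclusion fails. Take S = {1}, D = ∅, A = {1}; then 1 ∈ (S ∖ D) ∪ S but 1 ∉ S ∖ A.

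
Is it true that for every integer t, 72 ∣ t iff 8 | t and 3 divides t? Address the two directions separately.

Not equivalent: only (⇒) holds.

(⟹) If 72 ∣ t, write t = 72q. Since 72 = 9·8, t = 8·(9q), so 8 ∣ t; and since 72 = 24·3, t = 3·(24q), so 3 ∣ t.

(⟸) This fails: take t = 24. Both 8 ∣ 24 and 3 ∣ 24, yet 24 is not a multiple of 72 (since 24 = 0·72 + 24), so 72 ∤ 24.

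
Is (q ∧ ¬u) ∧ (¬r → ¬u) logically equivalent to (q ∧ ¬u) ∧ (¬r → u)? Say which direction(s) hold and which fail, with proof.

(⇒) fails; (⇐) holds.

(⇐) Assume the antecedent. If r is true, the antecedent forces (r = T, u = F, q = T), and (q ∧ ¬u) ∧ (¬r → ¬u) holds there. If r is false, the antecedent cannot hold. Either way (q ∧ ¬u) ∧ (¬r → ¬u) holds.

(⇒) This fails. Under r = F, u = F, q = T, the left side is true but the right side is false.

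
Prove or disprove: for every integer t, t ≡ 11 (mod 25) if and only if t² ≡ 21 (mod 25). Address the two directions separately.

Not equivalent: only (⇒) holds.

(→) Suppose t ≡ 11 (mod 25). Write t = 25j + 11. Then (25j + 11)² = 625j² + 550j + 121 = 25(25j² + 22j + 4) + 21, so t² ≡ 21 (mod 25).

(←) This fails: take t = 14. Then 14² = 196 ≡ 21 (mod 25), yet 14 ≡ 14 (mod 25), not 11.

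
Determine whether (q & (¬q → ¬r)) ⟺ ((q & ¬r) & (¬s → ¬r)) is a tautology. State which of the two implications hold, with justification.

Not equivalent: only (⇐) holds.

Converse. Assume the antecedent. If s is true, the antecedent forces (s = T, r = F, q = T), and q & (¬q → ¬r) holds there. If s is false, the antecedent forces (s = F, r = F, q = T), and q & (¬q → ¬r) holds there. Either way q & (¬q → ¬r) holds.

Forward direction. This fails. Under s = F, r = T, q = T, the left side is true but the right side is false.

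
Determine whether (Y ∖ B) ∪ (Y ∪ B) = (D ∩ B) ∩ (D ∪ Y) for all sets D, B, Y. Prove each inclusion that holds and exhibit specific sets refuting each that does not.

(⟹) This inclusion fails. Take D = ∅, B = {1}, Y = ∅; then 1 ∈ (Y ∖ B) ∪ (Y ∪ B) but 1 ∉ (D ∩ B) ∩ (D ∪ Y).

(⟸) Let x ∈ (D ∩ B) ∩ (D ∪ Y). Then either x ∈ D ∩ B and x ∉ Y; or x ∈ D ∩ B ∩ Y. In each case x ∈ (Y ∖ B) ∪ (Y ∪ B), so (D ∩ B) ∩ (D ∪ Y) ⊆ (Y ∖ B) ∪ (Y ∪ B).

The sets are not equal: only the reverse inclusion holds.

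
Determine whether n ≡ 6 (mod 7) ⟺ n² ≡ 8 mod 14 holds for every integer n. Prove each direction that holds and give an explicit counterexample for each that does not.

(⇒) fails and (⇐) fails.

(⟹) This fails: take n = 13. Then 13 ≡ 6 (mod 7), but 13² = 169 ≡ 1 (mod 14), not 8.

(⟸) This fails: take n = 8. Then 8² = 64 ≡ 8 (mod 14), yet 8 ≡ 1 (mod 7), not 6.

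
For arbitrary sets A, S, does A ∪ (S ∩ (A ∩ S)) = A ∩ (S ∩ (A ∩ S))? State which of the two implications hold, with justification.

Forward inclusion. This inclusion fails. Take A = {1}, S = ∅; then 1 ∈ A ∪ (S ∩ (A ∩ S)) but 1 ∉ A ∩ (S ∩ (A ∩ S)).

Reverse inclusion. Let x ∈ A ∩ (S ∩ (A ∩ S)). Then x ∈ A ∩ S, from which x ∈ A ∪ (S ∩ (A ∩ S)).

Only the reverse inclusion holds.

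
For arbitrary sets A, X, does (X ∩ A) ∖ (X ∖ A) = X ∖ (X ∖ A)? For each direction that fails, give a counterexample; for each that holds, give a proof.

The two sets are equal.

(⊆) Let x ∈ (X ∩ A) ∖ (X ∖ A). Then x ∈ A ∩ X, from which x ∈ X ∖ (X ∖ A).

(⊇) Let x ∈ X ∖ (X ∖ A). Then x ∈ A ∩ X, from which x ∈ (X ∩ A) ∖ (X ∖ A).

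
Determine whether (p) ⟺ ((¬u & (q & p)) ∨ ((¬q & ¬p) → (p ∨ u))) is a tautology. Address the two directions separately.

(⟹) Assume the antecedent. If u is true, the consequent reduces to true regardless of the other variables. If u is false, the antecedent forces (u = F, p = T, q = F) or (u = F, p = T, q = T), and the consequent holds there. Either way the consequent holds.

(⟸) This fails. Under u = T, p = F, q = F, the left side is false but the right side is true.

The forward direction holds; the converse fails.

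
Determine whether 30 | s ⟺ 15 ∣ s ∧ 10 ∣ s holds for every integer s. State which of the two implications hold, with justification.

Both directions hold; the statement is true.

(⇒) If 30 ∣ s, write s = 30q. Since 30 = 2·15, s = 15·(2q), so 15 ∣ s; and since 30 = 3·10, s = 10·(3q), so 10 ∣ s.

(⇐) Suppose 15 ∣ s and 10 ∣ s. Any common multiple of 15 and 10 is a multiple of their lcm; here lcm(15, 10) = 15·10/gcd(15, 10) = 150/5 = 30, so 30 ∣ s.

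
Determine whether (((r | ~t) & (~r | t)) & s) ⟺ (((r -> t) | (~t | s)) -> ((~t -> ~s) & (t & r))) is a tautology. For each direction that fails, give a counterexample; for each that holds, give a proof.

Both directions fail.

(⟹) This fails. Under r = F, t = F, s = T, the left side is true but the right side is false.

(⟸) This fails. Under r = T, t = T, s = F, the left side is false but the right side is true.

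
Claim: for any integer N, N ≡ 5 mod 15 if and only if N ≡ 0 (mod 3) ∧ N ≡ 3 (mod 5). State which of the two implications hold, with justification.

(→) This fails: N = 5 gives 5 ≡ 5 (mod 15) but 5 ≡ 2 (mod 3), so the conjunction on the right does not hold.

(←) This fails: N = 3 satisfies both congruences on the right (3 ≡ 0 mod 3 and 3 ≡ 3 mod 5) yet 3 ≡ 3 (mod 15), not 5.

(⇒) fails and (⇐) fails.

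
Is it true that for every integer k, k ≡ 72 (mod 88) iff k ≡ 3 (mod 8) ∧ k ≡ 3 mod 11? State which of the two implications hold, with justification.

(⇒) fails and (⇐) fails.

[⇒] This fails: k = 72 gives 72 ≡ 72 (mod 88) but 72 ≡ 0 (mod 8), so the conjunction on the right does not hold.

[⇐] This fails: k = 3 satisfies both congruences on the right (3 ≡ 3 mod 8 and 3 ≡ 3 mod 11) yet 3 ≡ 3 (mod 88), not 72.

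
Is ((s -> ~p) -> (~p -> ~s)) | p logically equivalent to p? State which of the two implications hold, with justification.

[⇒] This fails. Under p = F, s = F, the left side is true but the right side is false.

[⇐] Assume the antecedent. If p is true, ((s -> ~p) -> (~p -> ~s)) | p reduces to true regardless of the other variables. If p is false, the antecedent cannot hold. Either way ((s -> ~p) -> (~p -> ~s)) | p holds.

The forward direction fails; the converse holds.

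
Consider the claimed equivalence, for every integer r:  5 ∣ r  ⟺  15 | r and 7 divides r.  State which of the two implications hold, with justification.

Not equivalent: only (⇐) holds.

[⇐] Suppose 15 ∣ r and 7 ∣ r. Any common multiple of 15 and 7 is a multiple of their lcm; here gcd(15, 7) = 1, so lcm(15, 7) = 15·7 = 105, so 105 ∣ r. Since 5 ∣ 105, it follows that 5 ∣ r.

[⇒] This fails: take r = 5. Certainly 5 ∣ 5, but 15 ∤ 5.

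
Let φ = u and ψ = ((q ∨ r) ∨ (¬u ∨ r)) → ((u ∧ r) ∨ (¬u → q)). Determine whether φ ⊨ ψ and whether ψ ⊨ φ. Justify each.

Only the forward implication holds.

(⇒) Assume the antecedent. If r is true, the antecedent forces (r = T, u = T, q = F) or (r = T, u = T, q = T), and the consequent holds there. If r is false, the antecedent forces (r = F, u = T, q = F) or (r = F, u = T, q = T), and the consequent holds there. Either way the consequent holds.

(⇐) This fails. Under r = F, u = F, q = T, the left side is false but the right side is true.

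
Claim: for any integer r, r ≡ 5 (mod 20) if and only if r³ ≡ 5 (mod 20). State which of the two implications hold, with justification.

Both directions hold; the statement is true.

Converse. Suppose r³ ≡ 5 (mod 20). The only residue r in {0, …, 19} with r³ ≡ 5 (mod 20) is r = 5, so r ≡ 5 (mod 20).

Forward direction. Suppose r ≡ 5 (mod 20). Write r = 20j + 5. Then (20j + 5)³ = 8000j³ + 6000j² + 1500j + 125 = 20(400j³ + 300j² + 75j + 6) + 5, so r³ ≡ 5 (mod 20).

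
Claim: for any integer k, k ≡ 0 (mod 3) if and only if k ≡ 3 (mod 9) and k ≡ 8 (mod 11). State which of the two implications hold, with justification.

(⇒) This fails: k = 0 gives 0 ≡ 0 (mod 3) but 0 ≡ 0 (mod 9), so the conjunction on the right does not hold.

(⇐) Conversely, if k ≡ 3 (mod 9) and k ≡ 8 (mod 11), then by the Chinese remainder theorem k ≡ 30 (mod 99). Since 30 ≡ 0 (mod 3) and 3 ∣ 99, we get k ≡ 0 (mod 3).

Not equivalent: only (⇐) holds.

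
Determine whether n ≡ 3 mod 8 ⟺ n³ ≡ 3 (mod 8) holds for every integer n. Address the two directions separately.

(⟹) Suppose n ≡ 3 mod 8. Write n = 8j + 3. Then (8j + 3)³ = 512j³ + 576j² + 216j + 27 = 8(64j³ + 72j² + 27j + 3) + 3, so n³ ≡ 3 (mod 8).

(⟸) Conversely, suppose n³ ≡ 3 (mod 8). The only residue r in {0, …, 7} with r³ ≡ 3 (mod 8) is r = 3, so n ≡ 3 (mod 8).

Both implications hold.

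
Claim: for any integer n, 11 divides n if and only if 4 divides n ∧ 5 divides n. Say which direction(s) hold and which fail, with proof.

Neither implication holds.

(⟹) This fails: take n = 11. Certainly 11 ∣ 11, but 4 ∤ 11.

(⟸) This fails: take n = 20. Both 4 ∣ 20 and 5 ∣ 20, yet 20 is not a multiple of 11 (since 20 = 1·11 + 9), so 11 ∤ 20.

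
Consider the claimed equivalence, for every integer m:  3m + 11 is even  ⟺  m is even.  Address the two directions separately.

(⇒) This fails: m = 3 gives 3m + 11 = 20, which is even, but 3 is odd, not even.

(⇐) This also fails: m = 0 is even, but 3m + 11 = 11 is odd, not even.

Neither direction holds.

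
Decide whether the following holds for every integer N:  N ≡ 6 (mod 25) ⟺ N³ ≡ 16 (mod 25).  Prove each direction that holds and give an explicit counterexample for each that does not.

Both directions hold.

Forward direction. Suppose N ≡ 6 (mod 25). Write N = 25j + 6. Then (25j + 6)³ = 15625j³ + 11250j² + 2700j + 216 = 25(625j³ + 450j² + 108j + 8) + 16, so N³ ≡ 16 (mod 25).

Converse. Suppose N³ ≡ 16 (mod 25). The only residue r in {0, …, 24} with r³ ≡ 16 (mod 25) is r = 6, so N ≡ 6 (mod 25).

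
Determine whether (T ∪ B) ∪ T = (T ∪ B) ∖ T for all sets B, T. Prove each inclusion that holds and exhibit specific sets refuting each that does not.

The sets are not equal: only the reverse inclusion holds.

Reverse inclusion. Let x ∈ (T ∪ B) ∖ T. Then x ∈ B and x ∉ T, from which x ∈ (T ∪ B) ∪ T.

Forward inclusion. This inclusion fails. Take B = ∅, T = {1}; then 1 ∈ (T ∪ B) ∪ T but 1 ∉ (T ∪ B) ∖ T.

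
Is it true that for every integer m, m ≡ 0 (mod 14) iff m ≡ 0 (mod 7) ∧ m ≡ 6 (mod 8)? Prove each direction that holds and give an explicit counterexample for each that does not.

(⇒) This fails: m = 0 gives 0 ≡ 0 (mod 14) but 0 ≡ 0 (mod 8), so the conjunction on the right does not hold.

(⇐) Conversely, if m ≡ 0 (mod 7) and m ≡ 6 (mod 8), then by the Chinese remainder theorem m ≡ 14 (mod 56). Since 14 ≡ 0 (mod 14) and 14 ∣ 56, we get m ≡ 0 (mod 14).

(⇒) fails; (⇐) holds.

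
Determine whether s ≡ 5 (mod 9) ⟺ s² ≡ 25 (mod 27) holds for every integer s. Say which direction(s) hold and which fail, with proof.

(→) This fails: take s = 14. Then 14 ≡ 5 (mod 9), but 14² = 196 ≡ 7 (mod 27), not 25.

(←) This fails: take s = 22. Then 22² = 484 ≡ 25 (mod 27), yet 22 ≡ 4 (mod 9), not 5.

(⇒) fails and (⇐) fails.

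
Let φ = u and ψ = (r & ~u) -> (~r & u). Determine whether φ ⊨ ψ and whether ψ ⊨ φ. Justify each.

Forward direction. Assume the antecedent. If r is true, the antecedent forces (r = T, u = T), and (r & ~u) -> (~r & u) holds there. If r is false, (r & ~u) -> (~r & u) reduces to true regardless of the other variables. Either way (r & ~u) -> (~r & u) holds.

Converse. This fails. Under r = F, u = F, the left side is false but the right side is true.

Not equivalent: only (⇒) holds.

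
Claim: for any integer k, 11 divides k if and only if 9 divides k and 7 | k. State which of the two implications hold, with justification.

Neither direction holds.

[⇒] This fails: take k = 11. Certainly 11 ∣ 11, but 9 ∤ 11.

[⇐] This fails: take k = 63. Both 9 ∣ 63 and 7 ∣ 63, yet 63 is not a multiple of 11 (since 63 = 5·11 + 8), so 11 ∤ 63.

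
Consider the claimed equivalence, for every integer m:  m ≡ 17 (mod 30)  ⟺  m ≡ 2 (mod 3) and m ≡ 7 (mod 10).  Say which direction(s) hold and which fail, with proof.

Both implications hold.

(⇐) If m ≡ 2 (mod 3) and m ≡ 7 (mod 10), then by the Chinese remainder theorem m ≡ 17 (mod 30). This is exactly m ≡ 17 (mod 30).

(⇒) Suppose m ≡ 17 (mod 30); write m = 30j + 17. Since 3 ∣ 30, reducing mod 3 gives m ≡ 17 ≡ 2 (mod 3); since 10 ∣ 30, reducing mod 10 gives m ≡ 17 ≡ 7 (mod 10).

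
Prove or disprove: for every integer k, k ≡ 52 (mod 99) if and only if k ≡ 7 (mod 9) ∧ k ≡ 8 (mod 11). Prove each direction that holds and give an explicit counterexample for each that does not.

(⟹) Suppose k ≡ 52 (mod 99); write k = 99j + 52. Since 9 ∣ 99, reducing mod 9 gives k ≡ 52 ≡ 7 (mod 9); since 11 ∣ 99, reducing mod 11 gives k ≡ 52 ≡ 8 (mod 11).

(⟸) Conversely, if k ≡ 7 (mod 9) and k ≡ 8 (mod 11), then by the Chinese remainder theorem k ≡ 52 (mod 99). This is exactly k ≡ 52 (mod 99).

Both implications hold.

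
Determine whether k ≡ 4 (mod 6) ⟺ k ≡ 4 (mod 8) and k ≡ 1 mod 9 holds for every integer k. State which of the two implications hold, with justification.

(⟹) This fails: k = 64 gives 64 ≡ 4 (mod 6) but 64 ≡ 0 (mod 8), so the conjunction on the right does not hold.

(⟸) Conversely, if k ≡ 4 (mod 8) and k ≡ 1 (mod 9), then by the Chinese remainder theorem k ≡ 28 (mod 72). Since 28 ≡ 4 (mod 6) and 6 ∣ 72, we get k ≡ 4 (mod 6).

Only the converse holds.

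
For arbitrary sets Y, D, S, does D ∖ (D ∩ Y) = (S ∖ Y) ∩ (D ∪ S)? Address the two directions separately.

(⊆) This inclusion fails. Take Y = ∅, D = {1}, S = ∅; then 1 ∈ D ∖ (D ∩ Y) but 1 ∉ (S ∖ Y) ∩ (D ∪ S).

(⊇) This inclusion fails. Take Y = ∅, D = ∅, S = {1}; then 1 ∈ (S ∖ Y) ∩ (D ∪ S) but 1 ∉ D ∖ (D ∩ Y).

Neither inclusion holds.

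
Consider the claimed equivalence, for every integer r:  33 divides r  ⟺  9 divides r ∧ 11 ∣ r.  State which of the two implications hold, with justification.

The forward direction fails; the converse holds.

(⟸) Suppose 9 ∣ r and 11 ∣ r. Any common multiple of 9 and 11 is a multiple of their lcm; here gcd(9, 11) = 1, so lcm(9, 11) = 9·11 = 99, so 99 ∣ r. Since 33 ∣ 99, it follows that 33 ∣ r.

(⟹) This fails: take r = 33. Certainly 33 ∣ 33, but 9 ∤ 33.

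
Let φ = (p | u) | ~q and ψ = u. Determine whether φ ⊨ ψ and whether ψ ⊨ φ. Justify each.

(⇒) fails; (⇐) holds.

(⇒) This fails. Under p = F, u = F, q = F, the left side is true but the right side is false.

(⇐) Assume the antecedent. If p is true, (p | u) | ~q reduces to true regardless of the other variables. If p is false, the antecedent forces (p = F, u = T, q = F) or (p = F, u = T, q = T), and (p | u) | ~q holds there. Either way (p | u) | ~q holds.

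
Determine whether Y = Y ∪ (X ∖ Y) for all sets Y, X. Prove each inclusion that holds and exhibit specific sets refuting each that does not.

(⊆) Let x ∈ Y. Then either x ∈ Y and x ∉ X; or x ∈ Y ∩ X. In each case x ∈ Y ∪ (X ∖ Y), so Y ⊆ Y ∪ (X ∖ Y).

(⊇) This inclusion fails. Take Y = ∅, X = {1}; then 1 ∈ Y ∪ (X ∖ Y) but 1 ∉ Y.

(⊆) holds; (⊇) fails.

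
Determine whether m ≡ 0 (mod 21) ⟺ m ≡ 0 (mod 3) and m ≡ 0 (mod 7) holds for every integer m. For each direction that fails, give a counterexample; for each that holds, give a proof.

Both directions hold.

Converse. If m ≡ 0 (mod 3) and m ≡ 0 (mod 7), then by the Chinese remainder theorem m ≡ 0 (mod 21). This is exactly m ≡ 0 (mod 21).

Forward direction. Suppose m ≡ 0 (mod 21); write m = 21j + 0. Since 3 ∣ 21, reducing mod 3 gives m ≡ 0 (mod 3); since 7 ∣ 21, reducing mod 7 gives m ≡ 0 (mod 7).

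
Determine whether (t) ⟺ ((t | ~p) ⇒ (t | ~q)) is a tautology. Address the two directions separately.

(⇒) Assume the antecedent. If p is true, (t | ~p) ⇒ (t | ~q) reduces to true regardless of the other variables. If p is false, the antecedent forces (p = F, t = T, q = F) or (p = F, t = T, q = T), and (t | ~p) ⇒ (t | ~q) holds there. Either way (t | ~p) ⇒ (t | ~q) holds.

(⇐) This fails. Under p = F, t = F, q = F, the left side is false but the right side is true.

Only the forward direction holds.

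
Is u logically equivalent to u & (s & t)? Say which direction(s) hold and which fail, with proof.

Forward direction. This fails. Under t = F, s = F, u = T, the left side is true but the right side is false.

Converse. Assume the antecedent. If t is true, the antecedent forces (t = T, s = T, u = T), and u holds there. If t is false, the antecedent cannot hold. Either way u holds.

Not equivalent: only (⇐) holds.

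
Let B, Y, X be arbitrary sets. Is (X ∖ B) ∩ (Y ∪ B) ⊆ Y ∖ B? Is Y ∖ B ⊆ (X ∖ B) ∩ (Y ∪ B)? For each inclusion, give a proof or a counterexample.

The sets are not equal: only the forward inclusion holds.

(⊇) This inclusion fails. Take B = ∅, Y = {1}, X = ∅; then 1 ∈ Y ∖ B but 1 ∉ (X ∖ B) ∩ (Y ∪ B).

(⊆) Let x ∈ (X ∖ B) ∩ (Y ∪ B). Then x ∈ Y ∩ X and x ∉ B, from which x ∈ Y ∖ B.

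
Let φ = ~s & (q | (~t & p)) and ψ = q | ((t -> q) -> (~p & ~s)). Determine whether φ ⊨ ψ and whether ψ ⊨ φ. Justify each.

Both directions fail.

[⇒] This fails. Under q = F, t = F, p = T, s = F, the left side is true but the right side is false.

[⇐] This fails. Under q = F, t = F, p = F, s = F, the left side is false but the right side is true.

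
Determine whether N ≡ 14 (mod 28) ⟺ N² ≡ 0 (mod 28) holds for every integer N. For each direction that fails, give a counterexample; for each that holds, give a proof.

(⟹) Suppose N ≡ 14 (mod 28). Write N = 28j + 14. Then (28j + 14)² = 784j² + 784j + 196 = 28(28j² + 28j + 7) + 0, so N² ≡ 0 (mod 28).

(⟸) This fails: take N = 0. Then 0² = 0 ≡ 0 (mod 28), yet 0 ≡ 0 (mod 28), not 14.

The forward direction holds; the converse fails.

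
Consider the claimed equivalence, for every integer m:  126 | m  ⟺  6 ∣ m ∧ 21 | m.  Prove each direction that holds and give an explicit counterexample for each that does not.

Only the forward implication holds.

(→) If 126 ∣ m, write m = 126q. Since 126 = 21·6, m = 6·(21q), so 6 ∣ m; and since 126 = 6·21, m = 21·(6q), so 21 ∣ m.

(←) This fails: take m = 42. Both 6 ∣ 42 and 21 ∣ 42, yet 42 is not a multiple of 126 (since 42 = 0·126 + 42), so 126 ∤ 42.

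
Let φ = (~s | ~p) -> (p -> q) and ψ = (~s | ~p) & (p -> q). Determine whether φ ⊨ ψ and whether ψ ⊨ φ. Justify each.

(⇒) fails; (⇐) holds.

Forward direction. This fails. Under p = T, q = F, s = T, the left side is true but the right side is false.

Converse. Assume the antecedent. If p is true, the antecedent forces (p = T, q = T, s = F), and (~s | ~p) -> (p -> q) holds there. If p is false, (~s | ~p) -> (p -> q) reduces to true regardless of the other variables. Either way (~s | ~p) -> (p -> q) holds.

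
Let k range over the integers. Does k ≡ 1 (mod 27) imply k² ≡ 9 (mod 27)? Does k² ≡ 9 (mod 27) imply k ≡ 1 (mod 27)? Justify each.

(⟹) This fails: take k = 1. Then 1 ≡ 1 (mod 27), but 1² = 1 ≡ 1 (mod 27), not 9.

(⟸) This fails: take k = 3. Then 3² = 9 ≡ 9 (mod 27), yet 3 ≡ 3 (mod 27), not 1.

Neither direction holds.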